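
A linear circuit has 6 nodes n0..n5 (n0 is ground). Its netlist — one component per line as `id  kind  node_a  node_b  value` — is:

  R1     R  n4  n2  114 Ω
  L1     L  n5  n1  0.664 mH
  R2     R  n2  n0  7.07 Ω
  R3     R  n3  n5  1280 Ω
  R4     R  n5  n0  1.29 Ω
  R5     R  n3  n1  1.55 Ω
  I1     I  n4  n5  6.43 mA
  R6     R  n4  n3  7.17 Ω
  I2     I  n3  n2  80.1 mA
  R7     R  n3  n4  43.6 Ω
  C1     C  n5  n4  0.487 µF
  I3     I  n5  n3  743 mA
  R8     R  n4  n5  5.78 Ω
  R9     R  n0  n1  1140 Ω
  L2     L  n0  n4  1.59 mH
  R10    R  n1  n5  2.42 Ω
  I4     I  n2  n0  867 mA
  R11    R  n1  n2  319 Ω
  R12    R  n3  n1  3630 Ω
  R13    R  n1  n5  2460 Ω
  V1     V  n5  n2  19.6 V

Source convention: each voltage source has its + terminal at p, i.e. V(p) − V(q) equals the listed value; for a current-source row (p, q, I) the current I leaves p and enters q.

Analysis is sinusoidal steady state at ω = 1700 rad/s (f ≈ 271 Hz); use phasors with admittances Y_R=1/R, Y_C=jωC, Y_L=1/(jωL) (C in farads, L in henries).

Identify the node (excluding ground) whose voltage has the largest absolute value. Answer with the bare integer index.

2

MNA unknowns: 5 node voltages V₁..V_5 plus 1 source current (V1)
R1: Y=0.008772+0.000j on G[4,2]
L1: Y=0.000-0.8859j on G[5,1]
R2: Y=0.1414+0.000j on G[2,0]
R3: Y=0.0007813+0.000j on G[3,5]
R4: Y=0.7752+0.000j on G[5,0]
R5: Y=0.6452+0.000j on G[3,1]
I1: z[4]−=0.00643, z[5]+=0.00643
R6: Y=0.1395+0.000j on G[4,3]
I2: z[3]−=0.0801, z[2]+=0.0801
R7: Y=0.02294+0.000j on G[3,4]
C1: Y=0.000+0.0008279j on G[5,4]
I3: z[5]−=0.743, z[3]+=0.743
R8: Y=0.1730+0.000j on G[4,5]
R9: Y=0.0008772+0.000j on G[0,1]
L2: Y=0.000-0.3700j on G[0,4]
R10: Y=0.4132+0.000j on G[1,5]
I4: z[2]−=0.867, z[0]+=0.867
R11: Y=0.003135+0.000j on G[1,2]
R12: Y=0.0002755+0.000j on G[3,1]
R13: Y=0.0004065+0.000j on G[1,5]
V1: row V5−V2=19.6, i_V1 at 5,2
solve → V1=1.785+0.5013j, V2=-17.90+0.2011j, V3=2.346+0.5856j, V4=0.4995+0.9224j, V5=1.705+0.2011j
aux → i_V1=-1.967+0.02118j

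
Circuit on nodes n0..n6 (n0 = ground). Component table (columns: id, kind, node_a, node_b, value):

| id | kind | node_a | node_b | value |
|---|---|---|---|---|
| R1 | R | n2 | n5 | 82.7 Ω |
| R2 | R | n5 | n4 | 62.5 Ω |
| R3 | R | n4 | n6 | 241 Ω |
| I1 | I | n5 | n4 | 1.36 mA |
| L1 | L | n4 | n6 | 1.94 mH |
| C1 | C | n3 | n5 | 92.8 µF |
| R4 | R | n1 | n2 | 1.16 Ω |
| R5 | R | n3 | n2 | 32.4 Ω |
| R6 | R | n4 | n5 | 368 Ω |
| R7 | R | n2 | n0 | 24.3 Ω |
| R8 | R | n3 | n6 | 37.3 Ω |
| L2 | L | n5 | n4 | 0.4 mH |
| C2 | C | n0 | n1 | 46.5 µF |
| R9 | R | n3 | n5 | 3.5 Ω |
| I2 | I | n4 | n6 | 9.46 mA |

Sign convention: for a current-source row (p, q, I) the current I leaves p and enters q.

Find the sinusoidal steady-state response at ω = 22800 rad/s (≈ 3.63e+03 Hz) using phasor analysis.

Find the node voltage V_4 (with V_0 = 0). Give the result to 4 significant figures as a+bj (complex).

0.02162-0.03722j V

MNA unknowns: 6 node voltages V₁..V_6
R1: Y=0.01209+0.000j on G[2,5]
R2: Y=0.01600+0.000j on G[5,4]
R3: Y=0.004149+0.000j on G[4,6]
I1: z[5]−=0.00136, z[4]+=0.00136
L1: Y=0.000-0.02261j on G[4,6]
C1: Y=0.000+2.116j on G[3,5]
R4: Y=0.8621+0.000j on G[1,2]
R5: Y=0.03086+0.000j on G[3,2]
R6: Y=0.002717+0.000j on G[4,5]
R7: Y=0.04115+0.000j on G[2,0]
R8: Y=0.02681+0.000j on G[3,6]
L2: Y=0.000-0.1096j on G[5,4]
C2: Y=0.000+1.060j on G[0,1]
R9: Y=0.2857+0.000j on G[3,5]
I2: z[4]−=0.00946, z[6]+=0.00946
solve → V1=0.000+0.000j, V2=0.000+0.000j, V3=0.0005172-0.0006178j, V4=0.02162-0.03722j, V5=-0.001320+0.001577j, V6=0.1939+0.1203j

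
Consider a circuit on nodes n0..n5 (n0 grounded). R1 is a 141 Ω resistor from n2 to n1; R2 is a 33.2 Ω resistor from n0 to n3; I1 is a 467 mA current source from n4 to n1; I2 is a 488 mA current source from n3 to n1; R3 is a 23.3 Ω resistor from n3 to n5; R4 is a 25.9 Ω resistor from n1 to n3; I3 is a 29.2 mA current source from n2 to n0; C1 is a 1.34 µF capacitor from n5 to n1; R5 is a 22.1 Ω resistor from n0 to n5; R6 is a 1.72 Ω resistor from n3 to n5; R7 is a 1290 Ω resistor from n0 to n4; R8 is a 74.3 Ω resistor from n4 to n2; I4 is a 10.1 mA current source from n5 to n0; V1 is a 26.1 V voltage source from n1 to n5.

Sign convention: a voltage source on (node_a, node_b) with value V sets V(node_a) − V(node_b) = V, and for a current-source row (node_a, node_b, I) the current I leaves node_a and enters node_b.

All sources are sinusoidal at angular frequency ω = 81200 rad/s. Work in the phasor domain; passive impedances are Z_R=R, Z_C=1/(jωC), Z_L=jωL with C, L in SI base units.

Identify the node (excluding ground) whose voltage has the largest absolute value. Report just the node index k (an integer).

Element admittances at ω=81200 rad/s:
  Y(R1) = 0.007092+0.000j S between n2,n1
  Y(R2) = 0.03012+0.000j S between n0,n3
  I1: injects 0.467 A into n1 (from n4)
  I2: injects 0.488 A into n1 (from n3)
  Y(R3) = 0.04292+0.000j S between n3,n5
  Y(R4) = 0.03861+0.000j S between n1,n3
  I3: injects 0.0292 A into n0 (from n2)
  Y(C1) = 0.000+0.1088j S between n5,n1
  Y(R5) = 0.04525+0.000j S between n0,n5
  Y(R6) = 0.5814+0.000j S between n3,n5
  Y(R7) = 0.0007752+0.000j S between n0,n4
  Y(R8) = 0.01346+0.000j S between n4,n2
  I4: injects 0.0101 A into n0 (from n5)
  V1: constraint V(n1)−V(n5) = 26.1
Assemble and solve the 6×6 MNA system:
  V(n1)=25.97+0.000j  V(n2)=-36.62+0.000j  V(n3)=0.6258+0.000j  V(n4)=-67.44+0.000j  V(n5)=-0.1298+0.000j
  i(V1)=-0.4675-2.840j

4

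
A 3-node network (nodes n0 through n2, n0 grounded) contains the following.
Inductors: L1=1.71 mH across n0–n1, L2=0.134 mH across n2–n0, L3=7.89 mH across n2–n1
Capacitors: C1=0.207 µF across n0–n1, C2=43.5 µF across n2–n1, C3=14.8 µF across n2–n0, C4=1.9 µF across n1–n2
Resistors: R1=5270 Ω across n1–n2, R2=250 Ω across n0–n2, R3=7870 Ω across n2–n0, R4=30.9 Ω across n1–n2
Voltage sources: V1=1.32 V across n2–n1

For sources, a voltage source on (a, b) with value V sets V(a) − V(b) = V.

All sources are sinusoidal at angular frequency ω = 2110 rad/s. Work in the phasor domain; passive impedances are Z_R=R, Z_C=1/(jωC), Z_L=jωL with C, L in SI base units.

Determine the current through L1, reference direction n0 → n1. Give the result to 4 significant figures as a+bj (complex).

Element admittances at ω=2110 rad/s:
  Y(L1) = 0.000-0.2772j S between n0,n1
  Y(C1) = 0.000+0.0004368j S between n0,n1
  Y(C2) = 0.000+0.09179j S between n2,n1
  Y(C3) = 0.000+0.03123j S between n2,n0
  Y(R1) = 0.0001898+0.000j S between n1,n2
  Y(R2) = 0.004000+0.000j S between n0,n2
  Y(L2) = 0.000-3.537j S between n2,n0
  Y(R3) = 0.0001271+0.000j S between n2,n0
  Y(L3) = 0.000-0.06007j S between n2,n1
  Y(R4) = 0.03236+0.000j S between n1,n2
  Y(C4) = 0.000+0.004009j S between n1,n2
  V1: constraint V(n2)−V(n1) = 1.32
Assemble and solve the 3×3 MNA system:
  V(n1)=-1.223-0.0001054j  V(n2)=0.09657-0.0001054j
  i(V1)=-0.04300+0.2914j

2.921e-05-0.3391j A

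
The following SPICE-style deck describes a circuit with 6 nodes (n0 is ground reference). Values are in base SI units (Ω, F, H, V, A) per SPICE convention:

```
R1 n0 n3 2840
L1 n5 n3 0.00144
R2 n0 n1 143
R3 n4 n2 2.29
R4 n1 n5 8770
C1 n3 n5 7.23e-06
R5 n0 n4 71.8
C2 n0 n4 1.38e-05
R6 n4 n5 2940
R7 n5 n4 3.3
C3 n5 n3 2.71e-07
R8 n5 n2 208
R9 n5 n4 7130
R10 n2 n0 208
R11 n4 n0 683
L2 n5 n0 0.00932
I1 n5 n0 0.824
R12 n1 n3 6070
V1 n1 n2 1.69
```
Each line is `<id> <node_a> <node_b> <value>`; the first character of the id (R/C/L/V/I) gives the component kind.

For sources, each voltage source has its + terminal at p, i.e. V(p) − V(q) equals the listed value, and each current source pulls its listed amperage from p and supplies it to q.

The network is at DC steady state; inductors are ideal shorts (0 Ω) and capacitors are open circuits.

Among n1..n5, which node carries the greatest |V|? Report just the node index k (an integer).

Element admittances at DC:
  Y(R1) = 0.0003521 S between n0,n3
  L1: short n5↔n3 (DC inductor)
  Y(R2) = 0.006993 S between n0,n1
  Y(R3) = 0.4367 S between n4,n2
  Y(R4) = 0.0001140 S between n1,n5
  Y(C1) = 0.000 S between n3,n5
  Y(R5) = 0.01393 S between n0,n4
  Y(C2) = 0.000 S between n0,n4
  Y(R6) = 0.0003401 S between n4,n5
  Y(R7) = 0.3030 S between n5,n4
  Y(C3) = 0.000 S between n5,n3
  Y(R8) = 0.004808 S between n5,n2
  Y(R9) = 0.0001403 S between n5,n4
  Y(R10) = 0.004808 S between n2,n0
  Y(R11) = 0.001464 S between n4,n0
  L2: short n5↔n0 (DC inductor)
  I1: injects 0.824 A into n0 (from n5)
  Y(R12) = 0.0001647 S between n1,n3
  V1: constraint V(n1)−V(n2) = 1.69
Assemble and solve the 8×8 MNA system:
  V(n1)=1.629  V(n2)=-0.06108  V(n3)=0.000  V(n4)=-0.03530  V(n5)=0.000
  i(L1)=-0.0002684  i(L2)=-0.8346  i(V1)=-0.01185

1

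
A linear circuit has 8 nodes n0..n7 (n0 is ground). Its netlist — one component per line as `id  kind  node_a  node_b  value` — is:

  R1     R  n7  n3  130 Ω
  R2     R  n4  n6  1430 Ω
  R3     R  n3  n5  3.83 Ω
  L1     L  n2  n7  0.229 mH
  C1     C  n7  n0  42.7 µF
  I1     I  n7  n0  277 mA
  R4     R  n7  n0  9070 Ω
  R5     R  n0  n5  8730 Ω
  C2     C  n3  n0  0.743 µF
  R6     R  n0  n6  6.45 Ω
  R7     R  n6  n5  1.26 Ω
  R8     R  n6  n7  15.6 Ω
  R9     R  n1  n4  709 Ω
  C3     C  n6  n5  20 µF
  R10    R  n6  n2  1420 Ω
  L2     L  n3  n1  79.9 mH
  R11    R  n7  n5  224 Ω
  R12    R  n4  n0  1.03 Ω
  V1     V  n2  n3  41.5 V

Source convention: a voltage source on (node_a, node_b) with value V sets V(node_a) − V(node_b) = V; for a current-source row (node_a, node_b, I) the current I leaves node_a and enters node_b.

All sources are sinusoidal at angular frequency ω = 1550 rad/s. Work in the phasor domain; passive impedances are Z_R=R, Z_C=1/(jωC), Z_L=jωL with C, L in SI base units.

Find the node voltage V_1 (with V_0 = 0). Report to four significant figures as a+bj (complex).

-23.93-8.048j V

MNA unknowns: 7 node voltages V₁..V_7 plus 1 source current (V1)
R1: Y=0.007692+0.000j on G[7,3]
R2: Y=0.0006993+0.000j on G[4,6]
R3: Y=0.2611+0.000j on G[3,5]
L1: Y=0.000-2.817j on G[2,7]
C1: Y=0.000+0.06619j on G[7,0]
I1: z[7]−=0.277, z[0]+=0.277
R4: Y=0.0001103+0.000j on G[7,0]
R5: Y=0.0001145+0.000j on G[0,5]
C2: Y=0.000+0.001152j on G[3,0]
R6: Y=0.1550+0.000j on G[0,6]
R7: Y=0.7937+0.000j on G[6,5]
R8: Y=0.06410+0.000j on G[6,7]
R9: Y=0.001410+0.000j on G[1,4]
C3: Y=0.000+0.03100j on G[6,5]
R10: Y=0.0007042+0.000j on G[6,2]
L2: Y=0.000-0.008075j on G[3,1]
R11: Y=0.004464+0.000j on G[7,5]
R12: Y=0.9709+0.000j on G[4,0]
V1: row V2−V3=41.5, i_V1 at 2,3
solve → V1=-23.93-8.048j, V2=18.97-12.22j, V3=-22.53-12.22j, V4=-0.03998-0.01737j, V5=-11.01-8.911j, V6=-7.355-7.941j, V7=19.29-13.40j
aux → i_V1=-3.349-0.8926j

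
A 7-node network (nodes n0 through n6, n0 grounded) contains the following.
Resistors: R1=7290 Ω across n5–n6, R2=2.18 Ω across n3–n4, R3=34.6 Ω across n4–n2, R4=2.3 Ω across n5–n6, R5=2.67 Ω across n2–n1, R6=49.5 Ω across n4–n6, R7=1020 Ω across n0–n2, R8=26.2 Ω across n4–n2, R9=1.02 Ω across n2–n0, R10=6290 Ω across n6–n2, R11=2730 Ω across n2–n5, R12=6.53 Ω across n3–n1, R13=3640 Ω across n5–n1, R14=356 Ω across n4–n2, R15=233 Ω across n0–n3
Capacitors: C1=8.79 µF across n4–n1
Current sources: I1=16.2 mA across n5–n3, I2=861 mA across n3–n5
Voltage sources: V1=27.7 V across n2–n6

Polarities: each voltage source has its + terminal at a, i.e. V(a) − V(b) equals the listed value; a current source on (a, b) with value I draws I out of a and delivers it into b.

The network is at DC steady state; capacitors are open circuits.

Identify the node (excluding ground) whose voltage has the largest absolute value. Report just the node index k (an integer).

Apply KCL at each of the 6 non-ground nodes and solve the resulting linear system.
Node n1: branches {R5, C1, R12, R13} → V_1 = -2.008
Node n2: branches {R3, R5, R7, R8, R9, R10, R11, R14, V1} → V_2 = 0.03040
Node n3: branches {R2, I1, R12, R15, I2} → V_3 = -6.951
Node n4: branches {R2, R3, R6, R8, C1, R14} → V_4 = -6.825
Node n5: branches {R1, R4, R11, I1, R13, I2} → V_5 = -25.69
Node n6: branches {R1, R4, R6, R10, V1} → V_6 = -27.67
Source currents: i(V1)=-1.286

6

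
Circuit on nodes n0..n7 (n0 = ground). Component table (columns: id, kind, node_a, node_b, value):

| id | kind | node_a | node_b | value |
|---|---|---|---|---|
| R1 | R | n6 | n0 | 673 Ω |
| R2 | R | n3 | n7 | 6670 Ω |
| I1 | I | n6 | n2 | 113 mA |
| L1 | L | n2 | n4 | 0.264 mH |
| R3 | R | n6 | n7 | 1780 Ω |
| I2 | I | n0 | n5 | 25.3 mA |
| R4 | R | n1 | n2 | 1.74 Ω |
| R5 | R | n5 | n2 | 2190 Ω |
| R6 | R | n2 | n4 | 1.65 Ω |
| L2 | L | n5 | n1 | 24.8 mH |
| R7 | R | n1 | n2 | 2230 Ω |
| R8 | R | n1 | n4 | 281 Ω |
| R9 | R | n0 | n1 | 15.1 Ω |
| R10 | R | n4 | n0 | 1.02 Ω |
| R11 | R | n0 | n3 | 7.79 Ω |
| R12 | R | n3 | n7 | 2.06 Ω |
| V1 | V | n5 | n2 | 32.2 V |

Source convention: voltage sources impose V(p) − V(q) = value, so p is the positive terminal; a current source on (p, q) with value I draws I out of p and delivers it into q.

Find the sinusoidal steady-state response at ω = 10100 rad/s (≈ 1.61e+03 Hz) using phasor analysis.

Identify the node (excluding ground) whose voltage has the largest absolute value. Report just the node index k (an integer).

Apply KCL at each of the 7 non-ground nodes and solve the resulting linear system.
Node n1: branches {R4, L2, R7, R8, R9} → V_1 = 0.2385-0.1049j
Node n2: branches {I1, L1, R4, R5, R6, R7, V1} → V_2 = 0.2652+0.1060j
Node n3: branches {R2, R11, R12} → V_3 = -0.2405+0.000j
Node n4: branches {L1, R6, R8, R10} → V_4 = 0.1250+0.007087j
Node n5: branches {I2, R5, L2, V1} → V_5 = 32.47+0.1060j
Node n6: branches {R1, I1, R3} → V_6 = -55.27+0.000j
Node n7: branches {R2, R3, R12} → V_7 = -0.3041+0.000j
Source currents: i(V1)=0.009755+0.1287j

6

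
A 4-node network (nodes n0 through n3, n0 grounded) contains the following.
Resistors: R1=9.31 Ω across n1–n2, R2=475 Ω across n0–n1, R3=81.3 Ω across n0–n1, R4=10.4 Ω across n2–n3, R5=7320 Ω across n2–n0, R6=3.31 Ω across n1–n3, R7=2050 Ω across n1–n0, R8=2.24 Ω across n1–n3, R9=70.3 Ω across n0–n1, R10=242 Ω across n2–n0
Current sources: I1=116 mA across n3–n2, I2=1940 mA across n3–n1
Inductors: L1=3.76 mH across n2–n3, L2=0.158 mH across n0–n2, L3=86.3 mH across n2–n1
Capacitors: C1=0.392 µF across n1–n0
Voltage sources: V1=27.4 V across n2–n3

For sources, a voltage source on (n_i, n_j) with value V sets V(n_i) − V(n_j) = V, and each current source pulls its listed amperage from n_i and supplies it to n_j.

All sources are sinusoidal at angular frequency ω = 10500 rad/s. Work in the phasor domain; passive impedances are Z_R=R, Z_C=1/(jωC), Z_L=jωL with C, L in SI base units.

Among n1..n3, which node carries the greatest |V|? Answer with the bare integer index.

3

Apply KCL at each of the 3 non-ground nodes and solve the resulting linear system.
Node n1: branches {R1, R2, R3, R6, I2, R7, C1, L3, R8, R9} → V_1 = -21.06+1.063j
Node n2: branches {R1, I1, R4, L1, R5, L2, L3, R10, V1} → V_2 = -0.08518+1.025j
Node n3: branches {I1, R4, L1, R6, I2, R8, V1} → V_3 = -27.49+1.025j
Source currents: i(V1)=-5.389+0.6655j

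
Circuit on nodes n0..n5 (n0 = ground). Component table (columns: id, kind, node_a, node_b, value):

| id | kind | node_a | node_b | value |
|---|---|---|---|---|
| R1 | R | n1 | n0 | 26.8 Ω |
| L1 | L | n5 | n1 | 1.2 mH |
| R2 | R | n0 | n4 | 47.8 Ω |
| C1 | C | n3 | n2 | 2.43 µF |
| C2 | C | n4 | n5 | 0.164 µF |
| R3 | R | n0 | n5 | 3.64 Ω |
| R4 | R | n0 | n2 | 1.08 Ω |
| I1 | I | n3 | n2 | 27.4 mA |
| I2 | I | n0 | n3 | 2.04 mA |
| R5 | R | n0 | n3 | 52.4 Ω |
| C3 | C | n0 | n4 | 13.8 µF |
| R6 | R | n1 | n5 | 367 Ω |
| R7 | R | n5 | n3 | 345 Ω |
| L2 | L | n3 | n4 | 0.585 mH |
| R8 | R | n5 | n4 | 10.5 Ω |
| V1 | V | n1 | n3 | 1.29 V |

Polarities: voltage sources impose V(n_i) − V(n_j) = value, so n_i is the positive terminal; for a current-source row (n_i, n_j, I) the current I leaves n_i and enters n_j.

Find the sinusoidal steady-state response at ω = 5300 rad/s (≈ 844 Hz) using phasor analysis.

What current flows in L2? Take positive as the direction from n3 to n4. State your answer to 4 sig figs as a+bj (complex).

-0.1132+0.07182j A

Element admittances at ω=5300 rad/s:
  Y(R1) = 0.03731+0.000j S between n1,n0
  Y(L1) = 0.000-0.1572j S between n5,n1
  Y(R2) = 0.02092+0.000j S between n0,n4
  Y(C1) = 0.000+0.01288j S between n3,n2
  Y(C2) = 0.000+0.0008692j S between n4,n5
  Y(R3) = 0.2747+0.000j S between n0,n5
  Y(R4) = 0.9259+0.000j S between n0,n2
  I1: injects 0.0274 A into n2 (from n3)
  I2: injects 0.00204 A into n3 (from n0)
  Y(R5) = 0.01908+0.000j S between n0,n3
  Y(C3) = 0.000+0.07314j S between n0,n4
  Y(R6) = 0.002725+0.000j S between n1,n5
  Y(R7) = 0.002899+0.000j S between n5,n3
  Y(L2) = 0.000-0.3225j S between n3,n4
  Y(R8) = 0.09524+0.000j S between n5,n4
  V1: constraint V(n1)−V(n3) = 1.29
Assemble and solve the 6×6 MNA system:
  V(n1)=0.7111+0.4666j  V(n2)=0.02299-0.008372j  V(n3)=-0.5789+0.4666j  V(n4)=-0.3562+0.8175j  V(n5)=0.1183-0.03497j
  i(V1)=-0.1070+0.07443j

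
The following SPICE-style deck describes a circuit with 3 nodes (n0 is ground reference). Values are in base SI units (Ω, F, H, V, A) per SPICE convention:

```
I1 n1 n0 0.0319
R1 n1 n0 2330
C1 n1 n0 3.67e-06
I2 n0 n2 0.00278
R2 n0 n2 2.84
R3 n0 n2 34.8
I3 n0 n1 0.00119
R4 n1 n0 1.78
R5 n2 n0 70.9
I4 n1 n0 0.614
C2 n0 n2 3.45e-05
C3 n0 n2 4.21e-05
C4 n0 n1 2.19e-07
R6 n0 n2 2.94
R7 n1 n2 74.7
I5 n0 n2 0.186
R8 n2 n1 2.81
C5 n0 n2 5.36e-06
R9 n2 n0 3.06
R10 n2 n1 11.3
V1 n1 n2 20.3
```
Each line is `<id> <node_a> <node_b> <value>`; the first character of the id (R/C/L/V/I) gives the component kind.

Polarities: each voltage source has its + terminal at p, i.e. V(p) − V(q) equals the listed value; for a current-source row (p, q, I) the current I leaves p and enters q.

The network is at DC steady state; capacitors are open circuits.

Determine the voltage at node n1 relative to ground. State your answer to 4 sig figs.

12.99 V

MNA unknowns: 2 node voltages V₁..V_2 plus 1 source current (V1)
I1: z[1]−=0.0319, z[0]+=0.0319
R1: Y=0.0004292 on G[1,0]
C1: Y=0.000 on G[1,0]
I2: z[0]−=0.00278, z[2]+=0.00278
R2: Y=0.3521 on G[0,2]
R3: Y=0.02874 on G[0,2]
I3: z[0]−=0.00119, z[1]+=0.00119
R4: Y=0.5618 on G[1,0]
R5: Y=0.01410 on G[2,0]
I4: z[1]−=0.614, z[0]+=0.614
C2: Y=0.000 on G[0,2]
C3: Y=0.000 on G[0,2]
C4: Y=0.000 on G[0,1]
R6: Y=0.3401 on G[0,2]
R7: Y=0.01339 on G[1,2]
I5: z[0]−=0.186, z[2]+=0.186
R8: Y=0.3559 on G[2,1]
C5: Y=0.000 on G[0,2]
R9: Y=0.3268 on G[2,0]
R10: Y=0.08850 on G[2,1]
V1: row V1−V2=20.3, i_V1 at 1,2
solve → V1=12.99, V2=-7.308
aux → i_V1=-17.24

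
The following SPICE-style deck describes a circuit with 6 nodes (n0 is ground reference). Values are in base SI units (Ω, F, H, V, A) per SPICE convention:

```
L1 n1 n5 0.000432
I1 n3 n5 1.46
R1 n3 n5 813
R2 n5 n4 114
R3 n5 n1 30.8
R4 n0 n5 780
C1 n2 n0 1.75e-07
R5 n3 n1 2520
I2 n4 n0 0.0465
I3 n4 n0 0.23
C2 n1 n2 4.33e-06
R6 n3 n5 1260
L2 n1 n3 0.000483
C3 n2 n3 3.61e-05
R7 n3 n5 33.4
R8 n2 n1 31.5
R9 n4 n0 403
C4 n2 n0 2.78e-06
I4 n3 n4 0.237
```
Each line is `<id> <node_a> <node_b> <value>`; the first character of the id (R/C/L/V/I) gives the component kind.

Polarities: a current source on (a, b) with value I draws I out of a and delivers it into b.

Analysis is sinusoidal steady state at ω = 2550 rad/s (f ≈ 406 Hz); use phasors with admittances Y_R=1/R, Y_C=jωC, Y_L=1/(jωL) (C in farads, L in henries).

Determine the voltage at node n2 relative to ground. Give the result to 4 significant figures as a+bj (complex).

Apply KCL at each of the 5 non-ground nodes and solve the resulting linear system.
Node n1: branches {L1, R3, R5, C2, L2, R8} → V_1 = -16.09+32.07j
Node n2: branches {C1, C2, C3, R8, C4} → V_2 = -14.37+28.80j
Node n3: branches {I1, R1, R5, R6, L2, C3, R7, I4} → V_3 = -16.47+30.17j
Node n4: branches {R2, I2, I3, R9, I4} → V_4 = -15.82+26.25j
Node n5: branches {L1, I1, R1, R2, R3, R4, R6, R7} → V_5 = -15.79+33.67j

-14.37+28.80j V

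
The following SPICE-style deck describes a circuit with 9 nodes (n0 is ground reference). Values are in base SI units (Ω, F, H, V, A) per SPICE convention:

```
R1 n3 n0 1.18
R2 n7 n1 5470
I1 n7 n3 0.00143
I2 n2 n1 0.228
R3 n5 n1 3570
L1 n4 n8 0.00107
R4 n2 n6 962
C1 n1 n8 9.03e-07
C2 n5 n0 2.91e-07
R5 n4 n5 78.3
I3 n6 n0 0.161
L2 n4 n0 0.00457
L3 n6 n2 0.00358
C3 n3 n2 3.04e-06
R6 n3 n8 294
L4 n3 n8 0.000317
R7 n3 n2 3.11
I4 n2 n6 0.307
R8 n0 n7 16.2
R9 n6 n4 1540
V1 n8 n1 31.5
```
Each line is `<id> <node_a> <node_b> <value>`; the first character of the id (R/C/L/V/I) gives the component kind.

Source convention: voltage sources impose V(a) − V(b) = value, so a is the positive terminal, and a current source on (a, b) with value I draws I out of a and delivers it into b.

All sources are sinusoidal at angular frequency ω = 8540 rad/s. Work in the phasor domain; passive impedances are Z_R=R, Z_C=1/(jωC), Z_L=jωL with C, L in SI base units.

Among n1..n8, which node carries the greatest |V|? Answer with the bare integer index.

Apply KCL at each of the 8 non-ground nodes and solve the resulting linear system.
Node n1: branches {R2, I2, R3, C1, V1} → V_1 = -31.69+0.6017j
Node n2: branches {I2, R4, L3, C3, R7, I4} → V_2 = -1.393+0.08508j
Node n3: branches {R1, I1, C3, R6, L4, R7} → V_3 = -0.1928-0.003513j
Node n4: branches {L1, R5, L2, R9} → V_4 = -0.1848+0.4292j
Node n5: branches {R3, C2, R5} → V_5 = -0.7512+0.5760j
Node n6: branches {R4, I3, L3, I4, R9} → V_6 = -1.169+4.561j
Node n7: branches {R2, I1, R8} → V_7 = -0.1167+0.001777j
Node n8: branches {L1, C1, R6, L4, V1} → V_8 = -0.1864+0.6017j
Source currents: i(V1)=-0.2424-0.2428j

1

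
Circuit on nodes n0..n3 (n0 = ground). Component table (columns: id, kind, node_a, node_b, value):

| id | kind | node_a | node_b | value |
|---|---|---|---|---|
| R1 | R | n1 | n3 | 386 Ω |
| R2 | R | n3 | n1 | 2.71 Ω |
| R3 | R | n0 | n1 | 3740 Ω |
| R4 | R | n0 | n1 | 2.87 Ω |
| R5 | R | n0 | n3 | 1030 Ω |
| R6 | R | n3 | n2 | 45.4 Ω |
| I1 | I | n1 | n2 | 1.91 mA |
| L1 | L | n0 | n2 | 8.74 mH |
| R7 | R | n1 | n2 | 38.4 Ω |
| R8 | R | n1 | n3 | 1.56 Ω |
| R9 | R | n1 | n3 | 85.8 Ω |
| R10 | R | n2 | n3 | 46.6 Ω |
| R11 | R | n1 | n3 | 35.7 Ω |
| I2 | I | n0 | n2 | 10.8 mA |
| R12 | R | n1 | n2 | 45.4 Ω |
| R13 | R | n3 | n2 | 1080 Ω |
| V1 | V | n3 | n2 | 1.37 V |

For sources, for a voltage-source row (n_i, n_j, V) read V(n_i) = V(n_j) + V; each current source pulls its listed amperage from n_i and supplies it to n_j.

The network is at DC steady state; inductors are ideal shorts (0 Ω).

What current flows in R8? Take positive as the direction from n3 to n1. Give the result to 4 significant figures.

MNA unknowns: 3 node voltages V₁..V_3 plus 2 source currents (L1, V1)
R1: Y=0.002591 on G[1,3]
R2: Y=0.3690 on G[3,1]
R3: Y=0.0002674 on G[0,1]
R4: Y=0.3484 on G[0,1]
R5: Y=0.0009709 on G[0,3]
R6: Y=0.02203 on G[3,2]
I1: z[1]−=0.00191, z[2]+=0.00191
L1: row V0−V2=0, i_L1 at 0,2
R7: Y=0.02604 on G[1,2]
R8: Y=0.6410 on G[1,3]
R9: Y=0.01166 on G[1,3]
R10: Y=0.02146 on G[2,3]
R11: Y=0.02801 on G[1,3]
I2: z[0]−=0.0108, z[2]+=0.0108
R12: Y=0.02203 on G[1,2]
R13: Y=0.0009259 on G[3,2]
V1: row V3−V2=1.37, i_V1 at 3,2
solve → V1=0.9936, V2=0.000, V3=1.370
aux → i_L1=0.3370, i_V1=-0.4583

0.2413 A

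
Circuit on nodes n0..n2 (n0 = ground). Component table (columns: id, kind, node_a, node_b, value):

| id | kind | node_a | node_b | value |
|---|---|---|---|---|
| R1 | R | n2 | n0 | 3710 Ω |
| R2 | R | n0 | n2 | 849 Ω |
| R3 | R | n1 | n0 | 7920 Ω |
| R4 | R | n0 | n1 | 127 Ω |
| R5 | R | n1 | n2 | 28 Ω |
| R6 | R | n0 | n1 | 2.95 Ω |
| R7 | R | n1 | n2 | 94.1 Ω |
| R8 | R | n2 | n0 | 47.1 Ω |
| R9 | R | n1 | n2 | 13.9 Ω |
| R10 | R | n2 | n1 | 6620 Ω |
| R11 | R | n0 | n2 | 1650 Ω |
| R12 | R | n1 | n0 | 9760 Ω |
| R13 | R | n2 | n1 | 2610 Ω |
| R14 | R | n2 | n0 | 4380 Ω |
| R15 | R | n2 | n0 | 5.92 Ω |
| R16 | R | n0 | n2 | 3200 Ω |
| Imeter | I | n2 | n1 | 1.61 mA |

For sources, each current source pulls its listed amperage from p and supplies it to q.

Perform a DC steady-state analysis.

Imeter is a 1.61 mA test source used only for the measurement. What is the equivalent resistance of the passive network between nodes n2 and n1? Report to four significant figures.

Element admittances at DC:
  Y(R1) = 0.0002695 S between n2,n0
  Y(R2) = 0.001178 S between n0,n2
  Y(R3) = 0.0001263 S between n1,n0
  Y(R4) = 0.007874 S between n0,n1
  Y(R5) = 0.03571 S between n1,n2
  Y(R6) = 0.3390 S between n0,n1
  Y(R7) = 0.01063 S between n1,n2
  Y(R8) = 0.02123 S between n2,n0
  Y(R9) = 0.07194 S between n1,n2
  Y(R10) = 0.0001511 S between n2,n1
  Y(R11) = 0.0006061 S between n0,n2
  Y(R12) = 0.0001025 S between n1,n0
  Y(R13) = 0.0003831 S between n2,n1
  Y(R14) = 0.0002283 S between n2,n0
  Y(R15) = 0.1689 S between n2,n0
  Y(R16) = 0.0003125 S between n0,n2
  Imeter: injects 0.00161 A into n1 (from n2)
Assemble and solve the 2×2 MNA system:
  V(n1)=0.002368  V(n2)=-0.004264

R_eq = 4.120 Ω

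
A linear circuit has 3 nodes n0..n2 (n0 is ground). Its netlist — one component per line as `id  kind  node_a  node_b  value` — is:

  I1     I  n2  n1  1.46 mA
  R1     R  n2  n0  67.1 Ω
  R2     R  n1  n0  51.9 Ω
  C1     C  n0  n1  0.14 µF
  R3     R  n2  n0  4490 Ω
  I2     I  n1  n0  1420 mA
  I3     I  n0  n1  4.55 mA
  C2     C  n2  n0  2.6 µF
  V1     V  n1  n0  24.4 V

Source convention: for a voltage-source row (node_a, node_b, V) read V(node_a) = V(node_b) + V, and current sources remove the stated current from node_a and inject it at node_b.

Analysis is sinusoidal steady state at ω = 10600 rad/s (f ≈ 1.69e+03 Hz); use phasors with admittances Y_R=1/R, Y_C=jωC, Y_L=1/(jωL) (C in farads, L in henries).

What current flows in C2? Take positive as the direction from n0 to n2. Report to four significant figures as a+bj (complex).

Element admittances at ω=10600 rad/s:
  I1: injects 0.00146 A into n1 (from n2)
  Y(R1) = 0.01490+0.000j S between n2,n0
  Y(R2) = 0.01927+0.000j S between n1,n0
  Y(C1) = 0.000+0.001484j S between n0,n1
  Y(R3) = 0.0002227+0.000j S between n2,n0
  I2: injects 1.42 A into n0 (from n1)
  I3: injects 0.00455 A into n1 (from n0)
  Y(C2) = 0.000+0.02756j S between n2,n0
  V1: constraint V(n1)−V(n0) = 24.4
Assemble and solve the 3×3 MNA system:
  V(n1)=24.40+0.000j  V(n2)=-0.02234+0.04071j
  i(V1)=-1.884-0.03621j

0.001122+0.0006158j A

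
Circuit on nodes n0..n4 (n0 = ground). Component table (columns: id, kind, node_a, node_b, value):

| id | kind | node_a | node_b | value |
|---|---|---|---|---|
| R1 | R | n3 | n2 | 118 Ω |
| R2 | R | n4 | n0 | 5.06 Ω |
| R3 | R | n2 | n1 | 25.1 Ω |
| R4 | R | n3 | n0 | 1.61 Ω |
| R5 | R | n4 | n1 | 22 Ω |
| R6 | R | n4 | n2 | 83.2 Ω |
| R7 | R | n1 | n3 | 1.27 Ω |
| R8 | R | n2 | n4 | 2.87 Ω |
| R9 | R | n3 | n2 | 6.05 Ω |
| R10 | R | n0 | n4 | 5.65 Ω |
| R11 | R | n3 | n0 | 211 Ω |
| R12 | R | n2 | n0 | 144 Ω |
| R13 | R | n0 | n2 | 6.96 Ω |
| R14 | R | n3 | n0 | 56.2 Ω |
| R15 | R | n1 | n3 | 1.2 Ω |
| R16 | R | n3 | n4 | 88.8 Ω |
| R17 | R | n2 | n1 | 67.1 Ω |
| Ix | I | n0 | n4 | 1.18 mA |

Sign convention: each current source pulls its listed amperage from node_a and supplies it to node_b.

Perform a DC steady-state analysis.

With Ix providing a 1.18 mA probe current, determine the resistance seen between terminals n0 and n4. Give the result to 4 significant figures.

MNA unknowns: 4 node voltages V₁..V_4
R1: Y=0.008475 on G[3,2]
R2: Y=0.1976 on G[4,0]
R3: Y=0.03984 on G[2,1]
R4: Y=0.6211 on G[3,0]
R5: Y=0.04545 on G[4,1]
R6: Y=0.01202 on G[4,2]
R7: Y=0.7874 on G[1,3]
R8: Y=0.3484 on G[2,4]
R9: Y=0.1653 on G[3,2]
R10: Y=0.1770 on G[0,4]
R11: Y=0.004739 on G[3,0]
R12: Y=0.006944 on G[2,0]
R13: Y=0.1437 on G[0,2]
R14: Y=0.01779 on G[3,0]
R15: Y=0.8333 on G[1,3]
R16: Y=0.01126 on G[3,4]
R17: Y=0.01490 on G[2,1]
Ix: z[0]−=0.00118, z[4]+=0.00118
solve → V1=0.0004574, V2=0.001115, V3=0.0003911, V4=0.002030

R_eq = 1.720 Ω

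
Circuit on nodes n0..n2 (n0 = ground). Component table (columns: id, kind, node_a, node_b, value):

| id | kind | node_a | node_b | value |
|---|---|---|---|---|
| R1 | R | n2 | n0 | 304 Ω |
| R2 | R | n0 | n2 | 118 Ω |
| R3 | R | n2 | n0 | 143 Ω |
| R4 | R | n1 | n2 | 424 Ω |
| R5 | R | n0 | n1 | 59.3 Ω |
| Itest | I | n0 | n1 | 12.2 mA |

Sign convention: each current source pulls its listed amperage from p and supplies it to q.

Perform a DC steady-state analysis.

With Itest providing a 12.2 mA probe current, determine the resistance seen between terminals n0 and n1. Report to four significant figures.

R_eq = 52.75 Ω

Apply KCL at each of the 2 non-ground nodes and solve the resulting linear system.
Node n1: branches {R4, R5, Itest} → V_1 = 0.6435
Node n2: branches {R1, R2, R3, R4} → V_2 = 0.07188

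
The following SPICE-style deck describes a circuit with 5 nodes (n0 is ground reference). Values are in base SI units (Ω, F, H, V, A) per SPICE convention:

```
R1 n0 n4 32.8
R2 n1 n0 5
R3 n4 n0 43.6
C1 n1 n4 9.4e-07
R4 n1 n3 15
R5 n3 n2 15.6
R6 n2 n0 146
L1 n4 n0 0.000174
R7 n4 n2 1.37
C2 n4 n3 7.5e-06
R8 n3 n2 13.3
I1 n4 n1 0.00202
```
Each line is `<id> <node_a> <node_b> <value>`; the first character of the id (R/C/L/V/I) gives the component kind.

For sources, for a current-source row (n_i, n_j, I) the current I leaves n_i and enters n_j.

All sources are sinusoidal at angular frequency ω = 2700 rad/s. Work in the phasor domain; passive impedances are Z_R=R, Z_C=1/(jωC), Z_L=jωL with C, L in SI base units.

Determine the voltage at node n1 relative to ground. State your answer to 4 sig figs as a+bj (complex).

0.008321-0.0003148j V

Apply KCL at each of the 4 non-ground nodes and solve the resulting linear system.
Node n1: branches {R2, C1, R4, I1} → V_1 = 0.008321-0.0003148j
Node n2: branches {R5, R6, R7, R8} → V_2 = 0.0004287-0.0008011j
Node n3: branches {R4, R5, C2, R8} → V_3 = 0.002968-0.0009406j
Node n4: branches {R1, R3, C1, L1, R7, C2, I1} → V_4 = -5.179e-05-0.0007820j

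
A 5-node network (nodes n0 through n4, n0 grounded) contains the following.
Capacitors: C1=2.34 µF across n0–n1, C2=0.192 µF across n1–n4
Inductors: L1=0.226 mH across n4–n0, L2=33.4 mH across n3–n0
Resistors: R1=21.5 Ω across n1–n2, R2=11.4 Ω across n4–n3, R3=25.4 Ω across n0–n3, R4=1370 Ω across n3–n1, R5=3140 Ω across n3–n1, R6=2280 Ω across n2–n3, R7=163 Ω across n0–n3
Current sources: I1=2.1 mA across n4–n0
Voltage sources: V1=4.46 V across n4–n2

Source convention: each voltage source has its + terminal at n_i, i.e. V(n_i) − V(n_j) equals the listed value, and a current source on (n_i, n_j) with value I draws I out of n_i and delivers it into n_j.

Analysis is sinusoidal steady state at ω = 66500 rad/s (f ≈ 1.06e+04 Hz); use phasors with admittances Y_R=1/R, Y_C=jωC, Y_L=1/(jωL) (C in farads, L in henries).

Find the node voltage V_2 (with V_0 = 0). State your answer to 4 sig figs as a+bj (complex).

-2.977+1.723j V

Element admittances at ω=66500 rad/s:
  Y(C1) = 0.000+0.1556j S between n0,n1
  Y(L1) = 0.000-0.06654j S between n4,n0
  Y(R1) = 0.04651+0.000j S between n1,n2
  Y(R2) = 0.08772+0.000j S between n4,n3
  Y(R3) = 0.03937+0.000j S between n0,n3
  Y(R4) = 0.0007299+0.000j S between n3,n1
  I1: injects 0.0021 A into n0 (from n4)
  Y(R5) = 0.0003185+0.000j S between n3,n1
  Y(C2) = 0.000+0.01277j S between n1,n4
  Y(R6) = 0.0004386+0.000j S between n2,n3
  Y(R7) = 0.006135+0.000j S between n0,n3
  Y(L2) = 0.000-0.0004502j S between n3,n0
  V1: constraint V(n4)−V(n2) = 4.46
Assemble and solve the 5×5 MNA system:
  V(n1)=0.3039+1.033j  V(n2)=-2.977+1.723j  V(n3)=0.9547+1.139j  V(n4)=1.483+1.723j
  i(V1)=-0.1543+0.03237j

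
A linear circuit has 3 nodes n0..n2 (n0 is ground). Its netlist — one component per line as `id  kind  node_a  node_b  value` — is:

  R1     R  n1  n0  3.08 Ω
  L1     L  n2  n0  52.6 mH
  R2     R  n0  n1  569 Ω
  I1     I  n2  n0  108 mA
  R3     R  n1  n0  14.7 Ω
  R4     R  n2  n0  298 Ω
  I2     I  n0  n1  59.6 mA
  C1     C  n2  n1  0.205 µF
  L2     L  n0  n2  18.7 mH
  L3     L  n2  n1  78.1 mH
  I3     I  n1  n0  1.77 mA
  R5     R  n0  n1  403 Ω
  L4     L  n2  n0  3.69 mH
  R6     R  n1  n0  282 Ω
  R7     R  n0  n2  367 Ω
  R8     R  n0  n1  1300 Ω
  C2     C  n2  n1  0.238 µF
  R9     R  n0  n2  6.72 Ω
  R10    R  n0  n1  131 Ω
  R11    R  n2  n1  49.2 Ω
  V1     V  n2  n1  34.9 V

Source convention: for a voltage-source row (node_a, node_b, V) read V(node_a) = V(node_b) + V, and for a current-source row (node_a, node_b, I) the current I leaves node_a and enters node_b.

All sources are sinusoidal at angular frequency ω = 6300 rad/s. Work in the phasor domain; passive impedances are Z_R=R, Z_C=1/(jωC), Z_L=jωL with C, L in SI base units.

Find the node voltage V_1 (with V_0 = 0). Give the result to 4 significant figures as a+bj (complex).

Apply KCL at each of the 2 non-ground nodes and solve the resulting linear system.
Node n1: branches {R1, R2, R3, I2, C1, L3, I3, R5, R6, R8, C2, R10, R11, V1} → V_1 = -9.911+2.417j
Node n2: branches {L1, I1, R4, C1, L2, L3, L4, R7, C2, R9, R11, V1} → V_2 = 24.99+2.417j
Source currents: i(V1)=-4.820+0.9617j

-9.911+2.417j V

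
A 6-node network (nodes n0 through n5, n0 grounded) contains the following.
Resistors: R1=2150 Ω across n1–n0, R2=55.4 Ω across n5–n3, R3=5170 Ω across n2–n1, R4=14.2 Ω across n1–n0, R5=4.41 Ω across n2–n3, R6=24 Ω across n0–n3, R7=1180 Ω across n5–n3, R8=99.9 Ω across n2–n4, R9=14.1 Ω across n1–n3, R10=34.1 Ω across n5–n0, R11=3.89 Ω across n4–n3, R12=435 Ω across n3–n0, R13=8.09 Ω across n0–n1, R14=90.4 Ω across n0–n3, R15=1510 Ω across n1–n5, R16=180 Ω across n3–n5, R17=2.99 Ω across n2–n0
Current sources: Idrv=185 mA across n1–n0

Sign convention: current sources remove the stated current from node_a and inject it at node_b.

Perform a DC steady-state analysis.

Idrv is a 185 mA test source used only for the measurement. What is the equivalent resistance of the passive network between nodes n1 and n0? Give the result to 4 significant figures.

R_eq = 4.033 Ω

MNA unknowns: 5 node voltages V₁..V_5
R1: Y=0.0004651 on G[1,0]
R2: Y=0.01805 on G[5,3]
R3: Y=0.0001934 on G[2,1]
R4: Y=0.07042 on G[1,0]
R5: Y=0.2268 on G[2,3]
R6: Y=0.04167 on G[0,3]
R7: Y=0.0008475 on G[5,3]
R8: Y=0.01001 on G[2,4]
R9: Y=0.07092 on G[1,3]
R10: Y=0.02933 on G[5,0]
R11: Y=0.2571 on G[4,3]
R12: Y=0.002299 on G[3,0]
R13: Y=0.1236 on G[0,1]
R14: Y=0.01106 on G[0,3]
R15: Y=0.0006623 on G[1,5]
R16: Y=0.005556 on G[3,5]
R17: Y=0.3344 on G[2,0]
Idrv: z[1]−=0.185, z[0]+=0.185
solve → V1=-0.7460, V2=-0.07948, V3=-0.1914, V4=-0.1872, V5=-0.09503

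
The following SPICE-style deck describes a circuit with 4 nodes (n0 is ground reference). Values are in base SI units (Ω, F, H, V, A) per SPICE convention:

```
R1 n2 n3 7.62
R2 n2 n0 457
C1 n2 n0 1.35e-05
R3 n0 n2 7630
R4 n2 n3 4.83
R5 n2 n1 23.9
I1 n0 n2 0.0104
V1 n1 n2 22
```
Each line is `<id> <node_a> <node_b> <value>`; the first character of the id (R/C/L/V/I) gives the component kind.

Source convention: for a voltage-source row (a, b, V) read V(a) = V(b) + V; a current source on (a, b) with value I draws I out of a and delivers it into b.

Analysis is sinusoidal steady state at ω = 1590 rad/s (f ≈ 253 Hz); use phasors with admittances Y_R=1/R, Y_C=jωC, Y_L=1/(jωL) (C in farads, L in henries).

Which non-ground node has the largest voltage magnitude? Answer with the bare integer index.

Element admittances at ω=1590 rad/s:
  Y(R1) = 0.1312+0.000j S between n2,n3
  Y(R2) = 0.002188+0.000j S between n2,n0
  Y(C1) = 0.000+0.02146j S between n2,n0
  Y(R3) = 0.0001311+0.000j S between n0,n2
  Y(R4) = 0.2070+0.000j S between n2,n3
  Y(R5) = 0.04184+0.000j S between n2,n1
  I1: injects 0.0104 A into n2 (from n0)
  V1: constraint V(n1)−V(n2) = 22
Assemble and solve the 4×4 MNA system:
  V(n1)=22.05-0.4789j  V(n2)=0.05175-0.4789j  V(n3)=0.05175-0.4789j
  i(V1)=-0.9205+0.000j

1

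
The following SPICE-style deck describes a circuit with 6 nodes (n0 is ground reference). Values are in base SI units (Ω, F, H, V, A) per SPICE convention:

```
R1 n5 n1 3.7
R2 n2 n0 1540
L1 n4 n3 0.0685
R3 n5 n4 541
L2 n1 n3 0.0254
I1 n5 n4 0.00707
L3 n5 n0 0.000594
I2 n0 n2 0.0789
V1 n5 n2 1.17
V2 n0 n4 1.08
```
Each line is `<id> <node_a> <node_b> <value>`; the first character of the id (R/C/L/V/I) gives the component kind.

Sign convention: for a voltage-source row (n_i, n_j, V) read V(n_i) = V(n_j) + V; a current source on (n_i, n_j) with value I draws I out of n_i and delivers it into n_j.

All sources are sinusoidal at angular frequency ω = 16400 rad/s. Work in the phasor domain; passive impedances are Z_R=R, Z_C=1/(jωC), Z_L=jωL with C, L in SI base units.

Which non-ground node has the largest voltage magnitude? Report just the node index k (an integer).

2

Element admittances at ω=16400 rad/s:
  Y(R1) = 0.2703+0.000j S between n5,n1
  Y(R2) = 0.0006494+0.000j S between n2,n0
  Y(L1) = 0.000-0.0008902j S between n4,n3
  Y(R3) = 0.001848+0.000j S between n5,n4
  Y(L2) = 0.000-0.002401j S between n1,n3
  I1: injects 0.00707 A into n4 (from n5)
  Y(L3) = 0.000-0.1027j S between n5,n0
  I2: injects 0.0789 A into n2 (from n0)
  V1: constraint V(n5)−V(n2) = 1.17
  V2: constraint V(n0)−V(n4) = 1.08
Assemble and solve the 7×7 MNA system:
  V(n1)=0.008091+0.6857j  V(n2)=-1.160+0.6831j  V(n3)=-0.2862+0.5002j  V(n4)=-1.080+0.000j  V(n5)=0.009739+0.6831j
  i(V1)=-0.07965+0.0004436j  i(V2)=-0.009530-0.0005561j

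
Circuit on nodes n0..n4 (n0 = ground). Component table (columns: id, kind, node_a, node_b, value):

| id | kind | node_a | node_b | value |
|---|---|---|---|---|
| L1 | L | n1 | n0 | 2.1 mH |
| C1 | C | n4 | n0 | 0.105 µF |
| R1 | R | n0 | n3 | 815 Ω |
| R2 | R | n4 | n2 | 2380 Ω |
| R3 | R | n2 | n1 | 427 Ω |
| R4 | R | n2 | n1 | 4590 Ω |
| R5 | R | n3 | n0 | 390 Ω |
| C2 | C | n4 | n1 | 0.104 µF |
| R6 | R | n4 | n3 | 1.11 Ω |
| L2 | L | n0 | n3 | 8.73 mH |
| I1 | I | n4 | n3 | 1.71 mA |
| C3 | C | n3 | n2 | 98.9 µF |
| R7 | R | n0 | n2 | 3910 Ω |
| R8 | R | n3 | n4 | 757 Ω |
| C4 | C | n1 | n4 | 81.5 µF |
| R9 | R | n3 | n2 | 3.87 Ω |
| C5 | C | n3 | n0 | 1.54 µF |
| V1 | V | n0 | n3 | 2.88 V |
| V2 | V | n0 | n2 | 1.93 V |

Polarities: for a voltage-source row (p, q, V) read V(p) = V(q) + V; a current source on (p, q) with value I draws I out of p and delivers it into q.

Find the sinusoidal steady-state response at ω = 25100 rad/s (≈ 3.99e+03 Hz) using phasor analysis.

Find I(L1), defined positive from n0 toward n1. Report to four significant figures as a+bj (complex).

Apply KCL at each of the 4 non-ground nodes and solve the resulting linear system.
Node n1: branches {L1, R3, R4, C2, C4} → V_1 = -2.905-0.05421j
Node n2: branches {R2, R3, R4, C3, R7, R9, V2} → V_2 = -1.930+0.000j
Node n3: branches {R1, R5, R6, L2, I1, C3, R8, R9, C5, V1} → V_3 = -2.880+0.000j
Node n4: branches {C1, R2, C2, R6, I1, R8, C4} → V_4 = -2.878-0.05249j
Source currents: i(V1)=-0.2602-2.409j, i(V2)=0.2479+2.358j

0.001028-0.05510j A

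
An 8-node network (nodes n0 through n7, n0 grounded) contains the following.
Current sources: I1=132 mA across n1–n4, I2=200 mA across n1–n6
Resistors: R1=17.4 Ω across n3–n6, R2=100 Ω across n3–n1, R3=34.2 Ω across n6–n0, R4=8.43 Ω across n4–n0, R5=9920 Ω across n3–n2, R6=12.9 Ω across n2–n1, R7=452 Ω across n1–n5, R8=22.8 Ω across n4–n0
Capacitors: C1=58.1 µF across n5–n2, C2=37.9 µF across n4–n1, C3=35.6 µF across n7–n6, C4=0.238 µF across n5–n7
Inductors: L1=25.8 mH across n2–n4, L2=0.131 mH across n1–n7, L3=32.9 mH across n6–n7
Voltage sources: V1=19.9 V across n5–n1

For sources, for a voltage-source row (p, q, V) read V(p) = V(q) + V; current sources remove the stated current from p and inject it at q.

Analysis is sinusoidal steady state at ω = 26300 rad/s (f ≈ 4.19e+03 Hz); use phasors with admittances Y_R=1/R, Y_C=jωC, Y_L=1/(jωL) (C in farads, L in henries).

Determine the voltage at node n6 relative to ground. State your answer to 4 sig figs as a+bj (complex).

-0.3178+0.5511j V

MNA unknowns: 7 node voltages V₁..V_7 plus 1 source current (V1)
I1: z[1]−=0.132, z[4]+=0.132
R1: Y=0.05747+0.000j on G[3,6]
C1: Y=0.000+1.528j on G[5,2]
I2: z[1]−=0.2, z[6]+=0.2
L1: Y=0.000-0.001474j on G[2,4]
C2: Y=0.000+0.9968j on G[4,1]
L2: Y=0.000-0.2903j on G[1,7]
C3: Y=0.000+0.9363j on G[7,6]
R2: Y=0.01000+0.000j on G[3,1]
R3: Y=0.02924+0.000j on G[6,0]
R4: Y=0.1186+0.000j on G[4,0]
L3: Y=0.000-0.001156j on G[6,7]
C4: Y=0.000+0.006259j on G[5,7]
R5: Y=0.0001008+0.000j on G[3,2]
R6: Y=0.07752+0.000j on G[2,1]
R7: Y=0.002212+0.000j on G[1,5]
R8: Y=0.04386+0.000j on G[4,0]
V1: row V5−V1=19.9, i_V1 at 5,1
solve → V1=0.07042+0.02561j, V2=19.94+1.036j, V3=-0.2301+0.4741j, V4=0.05719-0.09918j, V5=19.97+0.02561j, V6=-0.3178+0.5511j, V7=-0.2959+0.7803j
aux → i_V1=-1.593-0.1759j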